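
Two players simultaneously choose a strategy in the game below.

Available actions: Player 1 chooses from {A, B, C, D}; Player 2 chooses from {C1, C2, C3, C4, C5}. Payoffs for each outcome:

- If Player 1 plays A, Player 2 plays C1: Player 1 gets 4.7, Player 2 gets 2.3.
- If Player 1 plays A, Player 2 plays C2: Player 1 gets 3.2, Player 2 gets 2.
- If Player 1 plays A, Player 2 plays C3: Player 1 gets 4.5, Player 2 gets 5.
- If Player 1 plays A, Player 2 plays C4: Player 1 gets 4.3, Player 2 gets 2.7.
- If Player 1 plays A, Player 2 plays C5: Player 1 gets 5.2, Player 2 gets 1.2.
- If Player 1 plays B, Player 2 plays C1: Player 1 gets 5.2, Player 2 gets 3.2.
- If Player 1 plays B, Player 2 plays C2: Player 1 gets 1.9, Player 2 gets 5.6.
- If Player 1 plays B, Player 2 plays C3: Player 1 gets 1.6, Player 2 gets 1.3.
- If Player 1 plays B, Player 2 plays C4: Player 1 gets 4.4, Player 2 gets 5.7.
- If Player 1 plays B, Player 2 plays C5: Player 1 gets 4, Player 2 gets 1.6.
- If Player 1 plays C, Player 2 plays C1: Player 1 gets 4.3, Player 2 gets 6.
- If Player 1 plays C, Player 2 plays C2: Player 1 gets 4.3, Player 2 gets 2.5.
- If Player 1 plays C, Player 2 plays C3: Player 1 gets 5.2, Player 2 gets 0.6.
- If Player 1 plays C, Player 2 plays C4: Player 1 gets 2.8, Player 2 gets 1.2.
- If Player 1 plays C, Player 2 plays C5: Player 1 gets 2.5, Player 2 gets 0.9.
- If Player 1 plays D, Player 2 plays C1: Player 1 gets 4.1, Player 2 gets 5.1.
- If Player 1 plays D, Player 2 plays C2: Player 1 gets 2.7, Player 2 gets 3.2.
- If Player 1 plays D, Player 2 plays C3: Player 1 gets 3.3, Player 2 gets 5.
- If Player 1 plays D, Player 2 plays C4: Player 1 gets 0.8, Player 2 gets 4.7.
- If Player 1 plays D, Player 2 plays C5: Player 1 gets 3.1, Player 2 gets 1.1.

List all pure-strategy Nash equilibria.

The unique pure-strategy Nash equilibrium is (B, C4).

For each player, find the best response to each opponent profile; mutual best responses are the pure NE.
Player 1 against C1: payoffs 4.7, 5.2, 4.3, 4.1 → best response B.
Player 1 against C2: payoffs 3.2, 1.9, 4.3, 2.7 → best response C.
Player 1 against C3: payoffs 4.5, 1.6, 5.2, 3.3 → best response C.
Player 1 against C4: payoffs 4.3, 4.4, 2.8, 0.8 → best response B.
Player 1 against C5: payoffs 5.2, 4, 2.5, 3.1 → best response A.
Player 2 against A: payoffs 2.3, 2, 5, 2.7, 1.2 → best response C3.
Player 2 against B: payoffs 3.2, 5.6, 1.3, 5.7, 1.6 → best response C4.
Player 2 against C: payoffs 6, 2.5, 0.6, 1.2, 0.9 → best response C1.
Player 2 against D: payoffs 5.1, 3.2, 5, 4.7, 1.1 → best response C1.
Mutual best responses: (B, C4).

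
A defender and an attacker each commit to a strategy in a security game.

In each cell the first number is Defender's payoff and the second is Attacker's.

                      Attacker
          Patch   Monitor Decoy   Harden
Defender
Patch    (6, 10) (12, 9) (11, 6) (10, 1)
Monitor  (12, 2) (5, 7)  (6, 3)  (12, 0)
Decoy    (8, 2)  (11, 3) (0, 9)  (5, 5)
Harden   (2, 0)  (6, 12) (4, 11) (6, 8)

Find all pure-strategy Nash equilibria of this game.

For each strategy profile, look for a profitable unilateral deviation.
(Patch, Patch): Defender can switch to Monitor (6 → 12). Not NE.
(Patch, Monitor): Attacker can switch to Patch (9 → 10). Not NE.
(Patch, Decoy): Attacker can switch to Patch (6 → 10). Not NE.
(Patch, Harden): Defender can switch to Monitor (10 → 12). Not NE.
(Monitor, Patch): Attacker can switch to Monitor (2 → 7). Not NE.
(Monitor, Monitor): Defender can switch to Patch (5 → 12). Not NE.
(Monitor, Decoy): Defender can switch to Patch (6 → 11). Not NE.
(Monitor, Harden): Attacker can switch to Patch (0 → 2). Not NE.
(Decoy, Patch): Defender can switch to Monitor (8 → 12). Not NE.
(Decoy, Monitor): Defender can switch to Patch (11 → 12). Not NE.
(Decoy, Decoy): Defender can switch to Patch (0 → 11). Not NE.
(Decoy, Harden): Defender can switch to Patch (5 → 10). Not NE.
(The remaining 4 profiles each have a profitable deviation by the same check.)

none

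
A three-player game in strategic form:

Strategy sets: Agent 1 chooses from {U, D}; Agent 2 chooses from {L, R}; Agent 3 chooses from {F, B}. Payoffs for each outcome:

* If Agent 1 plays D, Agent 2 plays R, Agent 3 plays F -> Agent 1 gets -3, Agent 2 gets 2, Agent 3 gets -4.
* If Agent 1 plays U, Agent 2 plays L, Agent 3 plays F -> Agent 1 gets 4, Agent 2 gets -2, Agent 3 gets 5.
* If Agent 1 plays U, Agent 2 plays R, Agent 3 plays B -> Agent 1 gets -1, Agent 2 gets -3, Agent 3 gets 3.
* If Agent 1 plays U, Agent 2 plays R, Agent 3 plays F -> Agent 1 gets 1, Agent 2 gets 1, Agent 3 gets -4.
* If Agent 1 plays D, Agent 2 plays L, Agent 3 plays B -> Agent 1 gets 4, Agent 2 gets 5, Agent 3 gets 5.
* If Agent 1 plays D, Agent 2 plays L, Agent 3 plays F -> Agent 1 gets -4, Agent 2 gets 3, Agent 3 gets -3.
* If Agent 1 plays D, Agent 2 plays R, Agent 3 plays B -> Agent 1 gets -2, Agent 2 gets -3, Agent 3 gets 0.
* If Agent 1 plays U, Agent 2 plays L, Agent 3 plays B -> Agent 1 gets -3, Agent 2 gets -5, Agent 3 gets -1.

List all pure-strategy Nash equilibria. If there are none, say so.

(U, L, F): Agent 2 can switch to R (-2 → 1). Not NE.
(U, L, B): Agent 1 can switch to D (-3 → 4). Not NE.
(U, R, F): Agent 3 can switch to B (-4 → 3). Not NE.
(U, R, B): Agent 1 gets -1, best alternative -2; Agent 2 gets -3, best alternative -5; Agent 3 gets 3, best alternative -4. No profitable deviation — NE.
(D, L, F): Agent 1 can switch to U (-4 → 4). Not NE.
(D, L, B): Agent 1 gets 4, best alternative -3; Agent 2 gets 5, best alternative -3; Agent 3 gets 5, best alternative -3. No profitable deviation — NE.
(D, R, F): Agent 1 can switch to U (-3 → 1). Not NE.
(D, R, B): Agent 1 can switch to U (-2 → -1). Not NE.

The pure Nash equilibria are (U, R, B), (D, L, B).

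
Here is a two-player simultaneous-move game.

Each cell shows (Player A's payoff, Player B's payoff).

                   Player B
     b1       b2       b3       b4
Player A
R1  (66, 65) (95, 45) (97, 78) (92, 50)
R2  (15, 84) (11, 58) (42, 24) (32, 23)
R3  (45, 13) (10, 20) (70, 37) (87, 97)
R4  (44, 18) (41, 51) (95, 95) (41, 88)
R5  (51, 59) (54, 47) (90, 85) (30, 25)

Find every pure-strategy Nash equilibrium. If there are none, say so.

(R1, b1): Player B can switch to b3 (65 → 78). Not NE.
(R1, b2): Player B can switch to b1 (45 → 65). Not NE.
(R1, b3): Player A gets 97, best alternative 95; Player B gets 78, best alternative 65. No profitable deviation — NE.
(R1, b4): Player B can switch to b1 (50 → 65). Not NE.
(R2, b1): Player A can switch to R1 (15 → 66). Not NE.
(R2, b2): Player A can switch to R1 (11 → 95). Not NE.
(R2, b3): Player A can switch to R1 (42 → 97). Not NE.
(The remaining 13 profiles each have a profitable deviation by the same check.)

Pure NE: (R1, b3)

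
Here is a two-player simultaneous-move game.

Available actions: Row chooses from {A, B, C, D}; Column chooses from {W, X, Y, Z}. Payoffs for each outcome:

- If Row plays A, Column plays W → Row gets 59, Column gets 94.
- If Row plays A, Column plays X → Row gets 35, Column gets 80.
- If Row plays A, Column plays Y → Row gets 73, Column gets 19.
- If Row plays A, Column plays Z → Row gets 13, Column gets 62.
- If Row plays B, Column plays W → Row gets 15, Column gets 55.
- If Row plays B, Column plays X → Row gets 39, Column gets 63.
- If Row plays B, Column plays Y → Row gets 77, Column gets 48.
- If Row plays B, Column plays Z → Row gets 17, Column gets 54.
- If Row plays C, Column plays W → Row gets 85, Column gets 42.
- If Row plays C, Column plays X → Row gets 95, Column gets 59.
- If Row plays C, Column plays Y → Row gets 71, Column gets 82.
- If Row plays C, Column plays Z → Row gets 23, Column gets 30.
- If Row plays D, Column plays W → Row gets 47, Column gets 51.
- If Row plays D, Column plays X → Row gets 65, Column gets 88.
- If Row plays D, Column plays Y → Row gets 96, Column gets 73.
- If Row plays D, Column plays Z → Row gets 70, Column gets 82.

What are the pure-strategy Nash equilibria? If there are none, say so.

Row against W: payoffs 59, 15, 85, 47 → best response C.
Row against X: payoffs 35, 39, 95, 65 → best response C.
Row against Y: payoffs 73, 77, 71, 96 → best response D.
Row against Z: payoffs 13, 17, 23, 70 → best response D.
Column against A: payoffs 94, 80, 19, 62 → best response W.
Column against B: payoffs 55, 63, 48, 54 → best response X.
Column against C: payoffs 42, 59, 82, 30 → best response Y.
Column against D: payoffs 51, 88, 73, 82 → best response X.
No profile is a mutual best response for all players.

This game has no pure Nash equilibrium.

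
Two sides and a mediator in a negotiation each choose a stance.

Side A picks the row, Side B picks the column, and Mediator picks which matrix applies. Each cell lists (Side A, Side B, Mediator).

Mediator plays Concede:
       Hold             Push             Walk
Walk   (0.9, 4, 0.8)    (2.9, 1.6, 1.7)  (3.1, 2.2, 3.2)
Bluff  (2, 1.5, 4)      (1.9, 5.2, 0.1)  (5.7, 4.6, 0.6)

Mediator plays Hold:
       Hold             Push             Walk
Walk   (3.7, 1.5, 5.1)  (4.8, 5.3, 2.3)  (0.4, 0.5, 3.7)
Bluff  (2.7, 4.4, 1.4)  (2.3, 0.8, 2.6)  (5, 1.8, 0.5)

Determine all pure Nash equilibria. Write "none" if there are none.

Side A against (Hold, Concede): payoffs 0.9, 2 → best response Bluff.
Side A against (Hold, Hold): payoffs 3.7, 2.7 → best response Walk.
Side A against (Push, Concede): payoffs 2.9, 1.9 → best response Walk.
Side A against (Push, Hold): payoffs 4.8, 2.3 → best response Walk.
Side A against (Walk, Concede): payoffs 3.1, 5.7 → best response Bluff.
Side A against (Walk, Hold): payoffs 0.4, 5 → best response Bluff.
Side B against (Walk, Concede): payoffs 4, 1.6, 2.2 → best response Hold.
Side B against (Walk, Hold): payoffs 1.5, 5.3, 0.5 → best response Push.
Side B against (Bluff, Concede): payoffs 1.5, 5.2, 4.6 → best response Push.
Side B against (Bluff, Hold): payoffs 4.4, 0.8, 1.8 → best response Hold.
Mediator against (Walk, Hold): payoffs 0.8, 5.1 → best response Hold.
Mediator against (Walk, Push): payoffs 1.7, 2.3 → best response Hold.
Mediator against (Walk, Walk): payoffs 3.2, 3.7 → best response Hold.
Mediator against (Bluff, Hold): payoffs 4, 1.4 → best response Concede.
Mediator against (Bluff, Push): payoffs 0.1, 2.6 → best response Hold.
Mediator against (Bluff, Walk): payoffs 0.6, 0.5 → best response Concede.
Mutual best responses: (Walk, Push, Hold).

Pure NE: (Walk, Push, Hold)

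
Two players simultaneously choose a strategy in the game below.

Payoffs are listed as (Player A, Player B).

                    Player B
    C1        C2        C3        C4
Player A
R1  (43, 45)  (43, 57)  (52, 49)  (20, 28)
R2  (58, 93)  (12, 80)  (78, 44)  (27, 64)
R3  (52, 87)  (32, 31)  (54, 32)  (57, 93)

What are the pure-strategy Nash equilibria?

Player A against C1: payoffs 43, 58, 52 → best response R2.
Player A against C2: payoffs 43, 12, 32 → best response R1.
Player A against C3: payoffs 52, 78, 54 → best response R2.
Player A against C4: payoffs 20, 27, 57 → best response R3.
Player B against R1: payoffs 45, 57, 49, 28 → best response C2.
Player B against R2: payoffs 93, 80, 44, 64 → best response C1.
Player B against R3: payoffs 87, 31, 32, 93 → best response C4.
Mutual best responses: (R1, C2); (R2, C1); (R3, C4).

(R1, C2); (R2, C1); (R3, C4)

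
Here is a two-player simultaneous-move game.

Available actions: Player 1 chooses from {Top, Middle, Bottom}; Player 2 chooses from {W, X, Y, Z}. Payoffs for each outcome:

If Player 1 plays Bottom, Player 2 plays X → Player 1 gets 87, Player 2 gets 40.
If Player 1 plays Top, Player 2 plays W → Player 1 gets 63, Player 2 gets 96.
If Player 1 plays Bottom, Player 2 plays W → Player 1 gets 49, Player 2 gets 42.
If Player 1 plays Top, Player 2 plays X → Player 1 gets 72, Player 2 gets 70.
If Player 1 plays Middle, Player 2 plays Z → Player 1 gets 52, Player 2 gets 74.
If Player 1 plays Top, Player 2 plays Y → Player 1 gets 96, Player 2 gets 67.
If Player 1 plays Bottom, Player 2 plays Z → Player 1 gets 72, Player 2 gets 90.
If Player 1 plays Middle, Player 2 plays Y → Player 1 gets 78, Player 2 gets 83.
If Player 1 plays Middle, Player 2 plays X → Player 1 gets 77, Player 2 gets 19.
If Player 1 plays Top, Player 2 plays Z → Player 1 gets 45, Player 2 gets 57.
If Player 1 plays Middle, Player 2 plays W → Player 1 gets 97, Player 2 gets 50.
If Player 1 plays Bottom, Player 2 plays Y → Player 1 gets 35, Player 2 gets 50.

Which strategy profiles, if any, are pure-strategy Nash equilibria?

(Bottom, Z)

(Top, W): Player 1 can switch to Middle (63 → 97). Not NE.
(Top, X): Player 1 can switch to Middle (72 → 77). Not NE.
(Top, Y): Player 2 can switch to W (67 → 96). Not NE.
(Top, Z): Player 1 can switch to Middle (45 → 52). Not NE.
(Middle, W): Player 2 can switch to Y (50 → 83). Not NE.
(Middle, X): Player 1 can switch to Bottom (77 → 87). Not NE.
(Middle, Y): Player 1 can switch to Top (78 → 96). Not NE.
(Middle, Z): Player 1 can switch to Bottom (52 → 72). Not NE.
(Bottom, Z): Player 1 gets 72, best alternative 52; Player 2 gets 90, best alternative 50. No profitable deviation — NE.
(The remaining 3 profiles each have a profitable deviation by the same check.)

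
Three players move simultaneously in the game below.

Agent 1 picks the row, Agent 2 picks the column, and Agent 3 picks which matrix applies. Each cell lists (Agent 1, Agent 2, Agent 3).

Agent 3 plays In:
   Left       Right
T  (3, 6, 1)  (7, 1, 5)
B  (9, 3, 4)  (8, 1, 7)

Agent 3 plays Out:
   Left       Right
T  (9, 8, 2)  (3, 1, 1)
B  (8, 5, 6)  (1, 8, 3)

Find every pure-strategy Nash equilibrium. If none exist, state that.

For each strategy profile, look for a profitable unilateral deviation.
(T, Left, In): Agent 1 can switch to B (3 → 9). Not NE.
(T, Left, Out): Agent 1 gets 9, best alternative 8; Agent 2 gets 8, best alternative 1; Agent 3 gets 2, best alternative 1. No profitable deviation — NE.
(T, Right, In): Agent 1 can switch to B (7 → 8). Not NE.
(T, Right, Out): Agent 2 can switch to Left (1 → 8). Not NE.
(B, Left, In): Agent 3 can switch to Out (4 → 6). Not NE.
(B, Left, Out): Agent 1 can switch to T (8 → 9). Not NE.
(B, Right, In): Agent 2 can switch to Left (1 → 3). Not NE.
(B, Right, Out): Agent 1 can switch to T (1 → 3). Not NE.

Pure NE: (T, Left, Out)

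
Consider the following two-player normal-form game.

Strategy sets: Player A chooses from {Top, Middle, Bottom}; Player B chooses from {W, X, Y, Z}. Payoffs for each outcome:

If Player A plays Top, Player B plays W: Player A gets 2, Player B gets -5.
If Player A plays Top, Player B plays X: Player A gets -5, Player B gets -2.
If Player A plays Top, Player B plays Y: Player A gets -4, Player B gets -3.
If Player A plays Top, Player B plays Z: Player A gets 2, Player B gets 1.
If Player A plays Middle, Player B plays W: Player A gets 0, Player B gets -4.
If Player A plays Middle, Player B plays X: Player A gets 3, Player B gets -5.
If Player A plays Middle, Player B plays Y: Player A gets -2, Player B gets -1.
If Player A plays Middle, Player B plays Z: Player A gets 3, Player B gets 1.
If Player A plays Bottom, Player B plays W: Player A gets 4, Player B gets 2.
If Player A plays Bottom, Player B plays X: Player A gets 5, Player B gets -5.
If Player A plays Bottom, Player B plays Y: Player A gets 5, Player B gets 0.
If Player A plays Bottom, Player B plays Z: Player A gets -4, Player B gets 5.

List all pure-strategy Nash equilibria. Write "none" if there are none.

The unique pure-strategy Nash equilibrium is (Middle, Z).

Mark each player's best response to every combination of opponents' strategies; a profile where every player is best-responding is a pure Nash equilibrium.
Player A against W: payoffs 2, 0, 4 → best response Bottom.
Player A against X: payoffs -5, 3, 5 → best response Bottom.
Player A against Y: payoffs -4, -2, 5 → best response Bottom.
Player A against Z: payoffs 2, 3, -4 → best response Middle.
Player B against Top: payoffs -5, -2, -3, 1 → best response Z.
Player B against Middle: payoffs -4, -5, -1, 1 → best response Z.
Player B against Bottom: payoffs 2, -5, 0, 5 → best response Z.
Mutual best responses: (Middle, Z).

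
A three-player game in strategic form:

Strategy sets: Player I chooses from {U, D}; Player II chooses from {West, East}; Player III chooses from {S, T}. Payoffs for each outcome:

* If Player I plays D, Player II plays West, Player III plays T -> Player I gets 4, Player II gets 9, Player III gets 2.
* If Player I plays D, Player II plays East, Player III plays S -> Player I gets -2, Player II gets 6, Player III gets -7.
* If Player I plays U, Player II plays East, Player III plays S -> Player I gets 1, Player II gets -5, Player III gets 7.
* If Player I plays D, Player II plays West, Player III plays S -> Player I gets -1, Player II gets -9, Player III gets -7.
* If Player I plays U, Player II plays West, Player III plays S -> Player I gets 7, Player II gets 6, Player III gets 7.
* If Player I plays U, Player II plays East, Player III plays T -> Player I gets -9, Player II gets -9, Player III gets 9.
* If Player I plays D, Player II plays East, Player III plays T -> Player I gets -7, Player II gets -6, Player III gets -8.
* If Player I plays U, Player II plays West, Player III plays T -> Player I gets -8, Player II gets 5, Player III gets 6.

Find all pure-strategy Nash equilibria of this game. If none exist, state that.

(U, West, S) and (D, West, T)

Check each profile: it is a Nash equilibrium iff no player can strictly gain by switching unilaterally.
(U, West, S): Player I gets 7, best alternative -1; Player II gets 6, best alternative -5; Player III gets 7, best alternative 6. No profitable deviation — NE.
(U, West, T): Player I can switch to D (-8 → 4). Not NE.
(U, East, S): Player II can switch to West (-5 → 6). Not NE.
(U, East, T): Player I can switch to D (-9 → -7). Not NE.
(D, West, S): Player I can switch to U (-1 → 7). Not NE.
(D, West, T): Player I gets 4, best alternative -8; Player II gets 9, best alternative -6; Player III gets 2, best alternative -7. No profitable deviation — NE.
(D, East, S): Player I can switch to U (-2 → 1). Not NE.
(D, East, T): Player II can switch to West (-6 → 9). Not NE.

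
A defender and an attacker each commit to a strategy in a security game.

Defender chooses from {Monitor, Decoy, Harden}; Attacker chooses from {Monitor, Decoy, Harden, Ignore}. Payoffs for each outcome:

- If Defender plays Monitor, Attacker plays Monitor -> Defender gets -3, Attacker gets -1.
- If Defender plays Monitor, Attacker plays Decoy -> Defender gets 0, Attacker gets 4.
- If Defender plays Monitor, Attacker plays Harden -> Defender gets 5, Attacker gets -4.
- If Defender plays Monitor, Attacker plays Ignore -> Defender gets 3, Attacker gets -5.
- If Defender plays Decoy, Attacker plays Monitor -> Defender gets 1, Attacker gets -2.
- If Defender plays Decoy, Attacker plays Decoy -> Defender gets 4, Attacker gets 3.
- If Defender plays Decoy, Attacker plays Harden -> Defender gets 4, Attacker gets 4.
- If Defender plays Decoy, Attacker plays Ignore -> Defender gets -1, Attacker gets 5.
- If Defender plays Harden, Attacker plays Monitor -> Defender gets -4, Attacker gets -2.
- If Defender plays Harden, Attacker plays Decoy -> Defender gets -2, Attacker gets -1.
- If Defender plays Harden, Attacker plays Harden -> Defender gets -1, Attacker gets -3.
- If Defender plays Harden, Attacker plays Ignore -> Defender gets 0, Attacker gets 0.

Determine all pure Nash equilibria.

There is no pure-strategy Nash equilibrium.

For each strategy profile, look for a profitable unilateral deviation.
(Monitor, Monitor): Defender can switch to Decoy (-3 → 1). Not NE.
(Monitor, Decoy): Defender can switch to Decoy (0 → 4). Not NE.
(Monitor, Harden): Attacker can switch to Monitor (-4 → -1). Not NE.
(Monitor, Ignore): Attacker can switch to Monitor (-5 → -1). Not NE.
(Decoy, Monitor): Attacker can switch to Decoy (-2 → 3). Not NE.
(Decoy, Decoy): Attacker can switch to Harden (3 → 4). Not NE.
(Decoy, Harden): Defender can switch to Monitor (4 → 5). Not NE.
(Decoy, Ignore): Defender can switch to Monitor (-1 → 3). Not NE.
(Harden, Monitor): Defender can switch to Monitor (-4 → -3). Not NE.
(Harden, Decoy): Defender can switch to Monitor (-2 → 0). Not NE.
(The remaining 2 profiles each have a profitable deviation by the same check.)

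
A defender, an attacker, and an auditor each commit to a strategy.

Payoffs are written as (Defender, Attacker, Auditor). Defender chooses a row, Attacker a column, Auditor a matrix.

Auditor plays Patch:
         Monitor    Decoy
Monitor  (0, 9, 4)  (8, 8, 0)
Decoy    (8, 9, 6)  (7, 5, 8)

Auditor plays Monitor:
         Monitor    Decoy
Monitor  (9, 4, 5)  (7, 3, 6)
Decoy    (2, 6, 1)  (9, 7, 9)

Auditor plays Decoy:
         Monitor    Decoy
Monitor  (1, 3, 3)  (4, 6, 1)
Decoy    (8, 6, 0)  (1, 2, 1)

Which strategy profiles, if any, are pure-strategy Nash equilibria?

Pure-strategy Nash equilibria: (Monitor, Monitor, Monitor), (Decoy, Monitor, Patch), (Decoy, Decoy, Monitor)

For each player, find the best response to each opponent profile; mutual best responses are the pure NE.
Defender against (Monitor, Patch): payoffs 0, 8 → best response Decoy.
Defender against (Monitor, Monitor): payoffs 9, 2 → best response Monitor.
Defender against (Monitor, Decoy): payoffs 1, 8 → best response Decoy.
Defender against (Decoy, Patch): payoffs 8, 7 → best response Monitor.
Defender against (Decoy, Monitor): payoffs 7, 9 → best response Decoy.
Defender against (Decoy, Decoy): payoffs 4, 1 → best response Monitor.
Attacker against (Monitor, Patch): payoffs 9, 8 → best response Monitor.
Attacker against (Monitor, Monitor): payoffs 4, 3 → best response Monitor.
Attacker against (Monitor, Decoy): payoffs 3, 6 → best response Decoy.
Attacker against (Decoy, Patch): payoffs 9, 5 → best response Monitor.
Attacker against (Decoy, Monitor): payoffs 6, 7 → best response Decoy.
Attacker against (Decoy, Decoy): payoffs 6, 2 → best response Monitor.
Auditor against (Monitor, Monitor): payoffs 4, 5, 3 → best response Monitor.
Auditor against (Monitor, Decoy): payoffs 0, 6, 1 → best response Monitor.
Auditor against (Decoy, Monitor): payoffs 6, 1, 0 → best response Patch.
Auditor against (Decoy, Decoy): payoffs 8, 9, 1 → best response Monitor.
Mutual best responses: (Monitor, Monitor, Monitor); (Decoy, Monitor, Patch); (Decoy, Decoy, Monitor).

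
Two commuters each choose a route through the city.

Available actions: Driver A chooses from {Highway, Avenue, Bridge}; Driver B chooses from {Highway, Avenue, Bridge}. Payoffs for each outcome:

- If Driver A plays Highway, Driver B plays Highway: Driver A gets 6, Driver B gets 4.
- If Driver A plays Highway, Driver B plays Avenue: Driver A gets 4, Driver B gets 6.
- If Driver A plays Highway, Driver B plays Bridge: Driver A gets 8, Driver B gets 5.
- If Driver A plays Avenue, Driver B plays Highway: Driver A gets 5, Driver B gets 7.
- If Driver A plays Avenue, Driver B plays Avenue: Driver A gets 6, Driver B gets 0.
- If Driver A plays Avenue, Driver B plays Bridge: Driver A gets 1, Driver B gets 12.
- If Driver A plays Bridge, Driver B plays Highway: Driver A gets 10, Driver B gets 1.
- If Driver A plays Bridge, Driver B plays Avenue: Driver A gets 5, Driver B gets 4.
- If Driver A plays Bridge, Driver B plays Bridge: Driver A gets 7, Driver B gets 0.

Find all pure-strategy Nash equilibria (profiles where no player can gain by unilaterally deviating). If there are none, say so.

Driver A against Highway: payoffs 6, 5, 10 → best response Bridge.
Driver A against Avenue: payoffs 4, 6, 5 → best response Avenue.
Driver A against Bridge: payoffs 8, 1, 7 → best response Highway.
Driver B against Highway: payoffs 4, 6, 5 → best response Avenue.
Driver B against Avenue: payoffs 7, 0, 12 → best response Bridge.
Driver B against Bridge: payoffs 1, 4, 0 → best response Avenue.
No profile is a mutual best response for all players.

There is no pure-strategy Nash equilibrium.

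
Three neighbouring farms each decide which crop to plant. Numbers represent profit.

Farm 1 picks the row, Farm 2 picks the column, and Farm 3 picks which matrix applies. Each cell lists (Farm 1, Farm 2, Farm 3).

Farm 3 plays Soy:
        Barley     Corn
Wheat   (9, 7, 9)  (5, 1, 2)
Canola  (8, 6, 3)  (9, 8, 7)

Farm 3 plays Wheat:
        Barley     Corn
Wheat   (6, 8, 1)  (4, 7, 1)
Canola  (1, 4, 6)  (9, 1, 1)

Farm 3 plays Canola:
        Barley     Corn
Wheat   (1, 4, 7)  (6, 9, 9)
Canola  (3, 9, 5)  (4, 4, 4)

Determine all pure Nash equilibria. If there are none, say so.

Check each profile: it is a Nash equilibrium iff no player can strictly gain by switching unilaterally.
(Wheat, Barley, Soy): Farm 1 gets 9, best alternative 8; Farm 2 gets 7, best alternative 1; Farm 3 gets 9, best alternative 7. No profitable deviation — NE.
(Wheat, Barley, Wheat): Farm 3 can switch to Soy (1 → 9). Not NE.
(Wheat, Barley, Canola): Farm 1 can switch to Canola (1 → 3). Not NE.
(Wheat, Corn, Soy): Farm 1 can switch to Canola (5 → 9). Not NE.
(Wheat, Corn, Wheat): Farm 1 can switch to Canola (4 → 9). Not NE.
(Wheat, Corn, Canola): Farm 1 gets 6, best alternative 4; Farm 2 gets 9, best alternative 4; Farm 3 gets 9, best alternative 2. No profitable deviation — NE.
(Canola, Barley, Soy): Farm 1 can switch to Wheat (8 → 9). Not NE.
(Canola, Barley, Wheat): Farm 1 can switch to Wheat (1 → 6). Not NE.
(Canola, Barley, Canola): Farm 3 can switch to Wheat (5 → 6). Not NE.
(Canola, Corn, Soy): Farm 1 gets 9, best alternative 5; Farm 2 gets 8, best alternative 6; Farm 3 gets 7, best alternative 4. No profitable deviation — NE.
(Canola, Corn, Wheat): Farm 2 can switch to Barley (1 → 4). Not NE.
(Canola, Corn, Canola): Farm 1 can switch to Wheat (4 → 6). Not NE.

(Wheat, Barley, Soy); (Wheat, Corn, Canola); (Canola, Corn, Soy)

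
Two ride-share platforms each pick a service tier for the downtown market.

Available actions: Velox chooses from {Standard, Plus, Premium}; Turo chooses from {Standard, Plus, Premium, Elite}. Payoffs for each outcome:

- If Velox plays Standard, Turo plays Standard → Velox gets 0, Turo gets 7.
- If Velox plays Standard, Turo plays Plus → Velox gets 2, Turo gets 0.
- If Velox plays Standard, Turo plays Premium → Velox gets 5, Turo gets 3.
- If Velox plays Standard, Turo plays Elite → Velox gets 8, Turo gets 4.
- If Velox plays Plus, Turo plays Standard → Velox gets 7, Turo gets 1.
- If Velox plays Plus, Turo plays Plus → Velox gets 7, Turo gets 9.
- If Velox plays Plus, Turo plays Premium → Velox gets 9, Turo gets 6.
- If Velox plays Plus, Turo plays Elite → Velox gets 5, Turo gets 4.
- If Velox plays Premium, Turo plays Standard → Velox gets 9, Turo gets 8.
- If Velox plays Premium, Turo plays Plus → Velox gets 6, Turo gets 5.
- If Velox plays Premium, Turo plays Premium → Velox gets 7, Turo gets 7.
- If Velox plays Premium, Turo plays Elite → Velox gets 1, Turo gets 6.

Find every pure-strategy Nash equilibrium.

Velox against Standard: payoffs 0, 7, 9 → best response Premium.
Velox against Plus: payoffs 2, 7, 6 → best response Plus.
Velox against Premium: payoffs 5, 9, 7 → best response Plus.
Velox against Elite: payoffs 8, 5, 1 → best response Standard.
Turo against Standard: payoffs 7, 0, 3, 4 → best response Standard.
Turo against Plus: payoffs 1, 9, 6, 4 → best response Plus.
Turo against Premium: payoffs 8, 5, 7, 6 → best response Standard.
Mutual best responses: (Plus, Plus); (Premium, Standard).

(Plus, Plus), (Premium, Standard)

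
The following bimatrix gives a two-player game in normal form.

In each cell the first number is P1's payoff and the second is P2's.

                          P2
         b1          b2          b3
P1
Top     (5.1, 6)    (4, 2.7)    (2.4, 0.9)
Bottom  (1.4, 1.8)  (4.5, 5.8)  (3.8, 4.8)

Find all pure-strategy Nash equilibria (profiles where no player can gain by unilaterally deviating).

For each player, find the best response to each opponent profile; mutual best responses are the pure NE.
P1 against b1: payoffs 5.1, 1.4 → best response Top.
P1 against b2: payoffs 4, 4.5 → best response Bottom.
P1 against b3: payoffs 2.4, 3.8 → best response Bottom.
P2 against Top: payoffs 6, 2.7, 0.9 → best response b1.
P2 against Bottom: payoffs 1.8, 5.8, 4.8 → best response b2.
Mutual best responses: (Top, b1); (Bottom, b2).

(Top, b1) and (Bottom, b2)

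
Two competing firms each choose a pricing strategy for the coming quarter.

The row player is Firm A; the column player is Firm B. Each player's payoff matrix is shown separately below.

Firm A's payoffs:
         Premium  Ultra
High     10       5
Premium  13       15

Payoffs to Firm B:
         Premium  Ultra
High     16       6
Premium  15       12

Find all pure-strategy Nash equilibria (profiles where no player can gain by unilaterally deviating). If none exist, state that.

(High, Premium): Firm A can switch to Premium (10 → 13). Not NE.
(High, Ultra): Firm A can switch to Premium (5 → 15). Not NE.
(Premium, Premium): Firm A gets 13, best alternative 10; Firm B gets 15, best alternative 12. No profitable deviation — NE.
(Premium, Ultra): Firm B can switch to Premium (12 → 15). Not NE.

Pure NE: (Premium, Premium)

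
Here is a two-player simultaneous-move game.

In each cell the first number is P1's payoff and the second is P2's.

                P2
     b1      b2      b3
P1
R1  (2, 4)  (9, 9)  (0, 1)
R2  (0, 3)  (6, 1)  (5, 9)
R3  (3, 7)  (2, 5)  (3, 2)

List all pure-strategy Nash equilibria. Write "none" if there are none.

P1 against b1: payoffs 2, 0, 3 → best response R3.
P1 against b2: payoffs 9, 6, 2 → best response R1.
P1 against b3: payoffs 0, 5, 3 → best response R2.
P2 against R1: payoffs 4, 9, 1 → best response b2.
P2 against R2: payoffs 3, 1, 9 → best response b3.
P2 against R3: payoffs 7, 5, 2 → best response b1.
Mutual best responses: (R1, b2); (R2, b3); (R3, b1).

The pure Nash equilibria are (R1, b2), (R2, b3), (R3, b1).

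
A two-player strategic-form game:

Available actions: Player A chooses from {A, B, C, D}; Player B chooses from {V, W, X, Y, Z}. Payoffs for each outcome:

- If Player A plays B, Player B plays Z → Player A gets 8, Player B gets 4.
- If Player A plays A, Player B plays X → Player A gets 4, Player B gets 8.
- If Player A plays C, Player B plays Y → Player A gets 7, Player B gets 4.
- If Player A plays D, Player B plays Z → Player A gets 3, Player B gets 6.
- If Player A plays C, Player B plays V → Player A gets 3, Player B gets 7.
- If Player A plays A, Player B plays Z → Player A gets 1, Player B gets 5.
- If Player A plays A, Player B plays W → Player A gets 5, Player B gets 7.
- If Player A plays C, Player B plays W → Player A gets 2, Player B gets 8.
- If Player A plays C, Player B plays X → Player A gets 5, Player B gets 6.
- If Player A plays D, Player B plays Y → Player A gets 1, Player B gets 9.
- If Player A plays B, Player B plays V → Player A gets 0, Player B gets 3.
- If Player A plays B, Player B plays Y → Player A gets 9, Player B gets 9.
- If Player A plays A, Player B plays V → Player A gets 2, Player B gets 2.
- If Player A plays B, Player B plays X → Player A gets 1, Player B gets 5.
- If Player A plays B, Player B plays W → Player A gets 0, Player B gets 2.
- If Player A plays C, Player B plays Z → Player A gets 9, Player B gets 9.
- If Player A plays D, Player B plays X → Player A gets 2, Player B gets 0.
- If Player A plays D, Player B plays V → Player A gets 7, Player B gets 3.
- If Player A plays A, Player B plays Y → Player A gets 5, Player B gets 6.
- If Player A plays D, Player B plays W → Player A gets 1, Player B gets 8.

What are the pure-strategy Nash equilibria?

Player A against V: payoffs 2, 0, 3, 7 → best response D.
Player A against W: payoffs 5, 0, 2, 1 → best response A.
Player A against X: payoffs 4, 1, 5, 2 → best response C.
Player A against Y: payoffs 5, 9, 7, 1 → best response B.
Player A against Z: payoffs 1, 8, 9, 3 → best response C.
Player B against A: payoffs 2, 7, 8, 6, 5 → best response X.
Player B against B: payoffs 3, 2, 5, 9, 4 → best response Y.
Player B against C: payoffs 7, 8, 6, 4, 9 → best response Z.
Player B against D: payoffs 3, 8, 0, 9, 6 → best response Y.
Mutual best responses: (B, Y); (C, Z).

Pure-strategy Nash equilibria: (B, Y), (C, Z)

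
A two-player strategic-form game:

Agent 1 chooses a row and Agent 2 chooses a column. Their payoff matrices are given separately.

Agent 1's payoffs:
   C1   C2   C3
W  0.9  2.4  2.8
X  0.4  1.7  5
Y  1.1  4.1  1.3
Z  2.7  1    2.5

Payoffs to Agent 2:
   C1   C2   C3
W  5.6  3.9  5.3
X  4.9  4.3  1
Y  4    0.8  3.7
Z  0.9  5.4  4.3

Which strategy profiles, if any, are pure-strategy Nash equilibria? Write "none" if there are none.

none

Mark each player's best response to every combination of opponents' strategies; a profile where every player is best-responding is a pure Nash equilibrium.
Agent 1 against C1: payoffs 0.9, 0.4, 1.1, 2.7 → best response Z.
Agent 1 against C2: payoffs 2.4, 1.7, 4.1, 1 → best response Y.
Agent 1 against C3: payoffs 2.8, 5, 1.3, 2.5 → best response X.
Agent 2 against W: payoffs 5.6, 3.9, 5.3 → best response C1.
Agent 2 against X: payoffs 4.9, 4.3, 1 → best response C1.
Agent 2 against Y: payoffs 4, 0.8, 3.7 → best response C1.
Agent 2 against Z: payoffs 0.9, 5.4, 4.3 → best response C2.
No profile is a mutual best response for all players.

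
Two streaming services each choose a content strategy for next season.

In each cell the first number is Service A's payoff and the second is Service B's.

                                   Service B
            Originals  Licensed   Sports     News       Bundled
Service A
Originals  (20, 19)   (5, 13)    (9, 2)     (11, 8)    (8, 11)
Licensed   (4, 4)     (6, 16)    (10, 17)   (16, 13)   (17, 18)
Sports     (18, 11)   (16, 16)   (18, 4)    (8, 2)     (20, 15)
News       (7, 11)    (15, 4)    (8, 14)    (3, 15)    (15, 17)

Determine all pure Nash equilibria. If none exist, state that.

Pure-strategy Nash equilibria: (Originals, Originals) and (Sports, Licensed)

Mark each player's best response to every combination of opponents' strategies; a profile where every player is best-responding is a pure Nash equilibrium.
Service A against Originals: payoffs 20, 4, 18, 7 → best response Originals.
Service A against Licensed: payoffs 5, 6, 16, 15 → best response Sports.
Service A against Sports: payoffs 9, 10, 18, 8 → best response Sports.
Service A against News: payoffs 11, 16, 8, 3 → best response Licensed.
Service A against Bundled: payoffs 8, 17, 20, 15 → best response Sports.
Service B against Originals: payoffs 19, 13, 2, 8, 11 → best response Originals.
Service B against Licensed: payoffs 4, 16, 17, 13, 18 → best response Bundled.
Service B against Sports: payoffs 11, 16, 4, 2, 15 → best response Licensed.
Service B against News: payoffs 11, 4, 14, 15, 17 → best response Bundled.
Mutual best responses: (Originals, Originals); (Sports, Licensed).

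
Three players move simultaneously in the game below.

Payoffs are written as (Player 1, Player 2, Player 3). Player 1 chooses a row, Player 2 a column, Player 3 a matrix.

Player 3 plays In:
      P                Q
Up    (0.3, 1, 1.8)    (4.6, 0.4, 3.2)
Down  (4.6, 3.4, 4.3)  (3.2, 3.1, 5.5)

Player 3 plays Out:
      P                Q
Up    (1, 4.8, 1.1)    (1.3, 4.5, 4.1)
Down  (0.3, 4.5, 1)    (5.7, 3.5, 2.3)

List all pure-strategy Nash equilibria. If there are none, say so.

Player 1 against (P, In): payoffs 0.3, 4.6 → best response Down.
Player 1 against (P, Out): payoffs 1, 0.3 → best response Up.
Player 1 against (Q, In): payoffs 4.6, 3.2 → best response Up.
Player 1 against (Q, Out): payoffs 1.3, 5.7 → best response Down.
Player 2 against (Up, In): payoffs 1, 0.4 → best response P.
Player 2 against (Up, Out): payoffs 4.8, 4.5 → best response P.
Player 2 against (Down, In): payoffs 3.4, 3.1 → best response P.
Player 2 against (Down, Out): payoffs 4.5, 3.5 → best response P.
Player 3 against (Up, P): payoffs 1.8, 1.1 → best response In.
Player 3 against (Up, Q): payoffs 3.2, 4.1 → best response Out.
Player 3 against (Down, P): payoffs 4.3, 1 → best response In.
Player 3 against (Down, Q): payoffs 5.5, 2.3 → best response In.
Mutual best responses: (Down, P, In).

(Down, P, In)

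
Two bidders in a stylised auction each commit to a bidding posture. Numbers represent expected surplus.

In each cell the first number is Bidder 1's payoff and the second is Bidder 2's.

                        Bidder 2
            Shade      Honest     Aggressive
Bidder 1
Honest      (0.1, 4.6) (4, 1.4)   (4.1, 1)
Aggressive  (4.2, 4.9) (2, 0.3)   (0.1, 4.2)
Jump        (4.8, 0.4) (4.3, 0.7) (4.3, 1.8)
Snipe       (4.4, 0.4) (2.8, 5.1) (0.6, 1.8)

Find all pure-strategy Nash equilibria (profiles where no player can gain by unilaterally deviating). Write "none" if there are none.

The unique pure-strategy Nash equilibrium is (Jump, Aggressive).

Bidder 1 against Shade: payoffs 0.1, 4.2, 4.8, 4.4 → best response Jump.
Bidder 1 against Honest: payoffs 4, 2, 4.3, 2.8 → best response Jump.
Bidder 1 against Aggressive: payoffs 4.1, 0.1, 4.3, 0.6 → best response Jump.
Bidder 2 against Honest: payoffs 4.6, 1.4, 1 → best response Shade.
Bidder 2 against Aggressive: payoffs 4.9, 0.3, 4.2 → best response Shade.
Bidder 2 against Jump: payoffs 0.4, 0.7, 1.8 → best response Aggressive.
Bidder 2 against Snipe: payoffs 0.4, 5.1, 1.8 → best response Honest.
Mutual best responses: (Jump, Aggressive).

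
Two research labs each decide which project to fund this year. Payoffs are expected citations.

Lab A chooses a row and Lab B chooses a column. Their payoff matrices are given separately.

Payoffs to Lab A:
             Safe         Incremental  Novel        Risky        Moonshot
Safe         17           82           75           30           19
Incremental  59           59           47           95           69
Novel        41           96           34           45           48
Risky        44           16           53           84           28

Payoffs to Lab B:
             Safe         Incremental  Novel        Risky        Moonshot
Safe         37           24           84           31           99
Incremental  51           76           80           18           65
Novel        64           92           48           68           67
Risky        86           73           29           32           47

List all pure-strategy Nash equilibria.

(Safe, Safe): Lab A can switch to Incremental (17 → 59). Not NE.
(Safe, Incremental): Lab A can switch to Novel (82 → 96). Not NE.
(Safe, Novel): Lab B can switch to Moonshot (84 → 99). Not NE.
(Safe, Risky): Lab A can switch to Incremental (30 → 95). Not NE.
(Safe, Moonshot): Lab A can switch to Incremental (19 → 69). Not NE.
(Incremental, Safe): Lab B can switch to Incremental (51 → 76). Not NE.
(Incremental, Incremental): Lab A can switch to Safe (59 → 82). Not NE.
(Incremental, Novel): Lab A can switch to Safe (47 → 75). Not NE.
(Novel, Incremental): Lab A gets 96, best alternative 82; Lab B gets 92, best alternative 68. No profitable deviation — NE.
(The remaining 11 profiles each have a profitable deviation by the same check.)

The unique pure-strategy Nash equilibrium is (Novel, Incremental).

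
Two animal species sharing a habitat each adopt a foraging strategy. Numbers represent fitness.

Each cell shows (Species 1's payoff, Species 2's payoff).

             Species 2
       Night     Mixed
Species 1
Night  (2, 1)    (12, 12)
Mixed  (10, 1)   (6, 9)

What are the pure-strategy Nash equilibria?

(Night, Mixed)

(Night, Night): Species 1 can switch to Mixed (2 → 10). Not NE.
(Night, Mixed): Species 1 gets 12, best alternative 6; Species 2 gets 12, best alternative 1. No profitable deviation — NE.
(Mixed, Night): Species 2 can switch to Mixed (1 → 9). Not NE.
(Mixed, Mixed): Species 1 can switch to Night (6 → 12). Not NE.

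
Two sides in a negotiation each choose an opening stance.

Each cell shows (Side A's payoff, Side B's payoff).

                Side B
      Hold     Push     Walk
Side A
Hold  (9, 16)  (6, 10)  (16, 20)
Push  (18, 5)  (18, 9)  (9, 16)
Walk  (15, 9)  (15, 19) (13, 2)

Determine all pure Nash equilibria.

Pure NE: (Hold, Walk)

For each player, find the best response to each opponent profile; mutual best responses are the pure NE.
Side A against Hold: payoffs 9, 18, 15 → best response Push.
Side A against Push: payoffs 6, 18, 15 → best response Push.
Side A against Walk: payoffs 16, 9, 13 → best response Hold.
Side B against Hold: payoffs 16, 10, 20 → best response Walk.
Side B against Push: payoffs 5, 9, 16 → best response Walk.
Side B against Walk: payoffs 9, 19, 2 → best response Push.
Mutual best responses: (Hold, Walk).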